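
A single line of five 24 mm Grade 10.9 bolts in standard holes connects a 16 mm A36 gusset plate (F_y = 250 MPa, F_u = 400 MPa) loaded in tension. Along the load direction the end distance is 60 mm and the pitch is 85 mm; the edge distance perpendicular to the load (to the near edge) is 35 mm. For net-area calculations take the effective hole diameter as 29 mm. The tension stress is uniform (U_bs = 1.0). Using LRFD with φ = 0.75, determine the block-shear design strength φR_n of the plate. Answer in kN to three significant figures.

Shear plane L_v = 60 + 4·85 = 400 mm; A_gv = 400 × 16 = 6400 mm².
A_nv = (400 − 4.5·29) × 16 = 4312 mm².
A_nt = (35 − 0.5·29) × 16 = 328 mm².
0.6 F_u A_nv = 1035 kN; 0.6 F_y A_gv = 960 kN → shear yielding governs the shear term.
R_n = 960 + 1.0 × 400 × 328 / 1000 = 1091 kN.
Design strength φR_n = 0.75 × 1091 = 818 kN.

818 kN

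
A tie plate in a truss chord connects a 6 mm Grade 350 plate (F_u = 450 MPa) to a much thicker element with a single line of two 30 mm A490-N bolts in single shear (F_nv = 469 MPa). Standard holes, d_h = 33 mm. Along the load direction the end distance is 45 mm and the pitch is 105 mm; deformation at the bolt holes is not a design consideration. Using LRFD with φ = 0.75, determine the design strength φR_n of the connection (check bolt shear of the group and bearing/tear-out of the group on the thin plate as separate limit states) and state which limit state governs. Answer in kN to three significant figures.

269 kN (bearing governs)

Bolt shear: A_b = π·30²/4 = 706.9 mm²; R_n = 469 × 706.9 × 2 × 1 / 1000 = 663 kN → 0.75 × 663 = 497 kN.
Bearing (1.5 l_c t F_u ≤ 3.0 d t F_u): upper limit = 3.0·30·6·450 / 1000 = 243 kN.
  Edge l_c = 45 − 33/2 = 28.5 → r_n = 115.4 kN; interior l_c = 105 − 33 = 72 → r_n = 243 kN.
  R_n,bearing = 1·115.4 + 1·243 = 358.4 kN → 0.75 × 358.4 = 269 kN.
Bearing governs: 269 kN.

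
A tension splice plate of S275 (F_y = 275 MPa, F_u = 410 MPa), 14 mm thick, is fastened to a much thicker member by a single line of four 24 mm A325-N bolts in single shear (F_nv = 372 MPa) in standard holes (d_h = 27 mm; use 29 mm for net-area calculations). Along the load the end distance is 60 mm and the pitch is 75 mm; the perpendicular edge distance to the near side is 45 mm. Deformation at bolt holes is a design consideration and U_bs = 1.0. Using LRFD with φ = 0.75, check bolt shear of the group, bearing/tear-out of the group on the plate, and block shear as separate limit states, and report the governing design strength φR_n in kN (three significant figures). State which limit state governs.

505 kN (bolt shear governs)

Bolt shear: A_b = π·24²/4 = 452.4 mm²; R_n = 372 × 452.4 × 4 × 1 / 1000 = 673.2 kN → 0.75 × 673.2 = 505 kN.
Bearing: edge l_c = 46.5, r_n = 320.3 kN; interior l_c = 48, r_n = 330.6 kN; R_n = 320.3 + 3·330.6 = 1312 kN → 984 kN.
Block shear: A_gv = 3990, A_nv = 2569, A_nt = 427 mm²; R_n = min(0.6F_uA_nv, 0.6F_yA_gv) + U_bs·F_u·A_nt = 807 kN → 605 kN.
Bolt shear governs: 505 kN.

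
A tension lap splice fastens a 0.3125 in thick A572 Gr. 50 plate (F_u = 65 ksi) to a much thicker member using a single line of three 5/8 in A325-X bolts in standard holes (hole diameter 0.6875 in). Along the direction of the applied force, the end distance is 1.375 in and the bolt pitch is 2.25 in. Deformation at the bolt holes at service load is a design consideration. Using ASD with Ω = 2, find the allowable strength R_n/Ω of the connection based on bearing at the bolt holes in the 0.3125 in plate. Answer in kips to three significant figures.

Per bolt r_n = 1.2 l_c t F_u ≤ 2.4 d t F_u; upper limit = 2.4 × 0.625 × 0.3125 × 65 = 30.47 kips.
Edge bolt: l_c = 1.375 − 0.6875/2 = 1.031 in → 1.2 × 1.031 × 0.3125 × 65 = 25.14 → r_n = 25.14 kips.
Interior bolts: l_c = 2.25 − 0.6875 = 1.562 in → 1.2 × 1.562 × 0.3125 × 65 = 38.09 → r_n = 30.47 kips.
R_n = 1 × 25.14 + 2 × 30.47 = 86.07 kips.
Allowable strength R_n/Ω = 86.07 / 2 = 43 kips.

43 kips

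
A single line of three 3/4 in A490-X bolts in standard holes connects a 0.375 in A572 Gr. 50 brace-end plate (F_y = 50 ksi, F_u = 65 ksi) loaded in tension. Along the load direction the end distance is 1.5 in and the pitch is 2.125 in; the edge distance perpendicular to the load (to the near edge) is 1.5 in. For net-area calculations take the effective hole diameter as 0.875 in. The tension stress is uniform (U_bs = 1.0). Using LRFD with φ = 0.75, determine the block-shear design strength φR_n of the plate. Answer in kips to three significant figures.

58.5 kips

Shear plane L_v = 1.5 + 2·2.125 = 5.75 in; A_gv = 5.75 × 0.375 = 2.156 in².
A_nv = (5.75 − 2.5·0.875) × 0.375 = 1.336 in².
A_nt = (1.5 − 0.5·0.875) × 0.375 = 0.3984 in².
0.6 F_u A_nv = 52.1 kips; 0.6 F_y A_gv = 64.69 kips → shear rupture governs the shear term.
R_n = 52.1 + 1.0 × 65 × 0.3984 = 78 kips.
Design strength φR_n = 0.75 × 78 = 58.5 kips.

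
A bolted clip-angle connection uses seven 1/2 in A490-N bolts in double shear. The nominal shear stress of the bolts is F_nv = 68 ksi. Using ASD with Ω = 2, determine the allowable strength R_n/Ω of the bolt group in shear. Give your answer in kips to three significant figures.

A_b = π × 0.5² / 4 = 0.1963 in².
R_n = F_nv · A_b · n · n_s = 68 × 0.1963 × 7 × 2 = 186.9 kips.
Allowable strength R_n/Ω = 186.9 / 2 = 93.5 kips.

93.5 kips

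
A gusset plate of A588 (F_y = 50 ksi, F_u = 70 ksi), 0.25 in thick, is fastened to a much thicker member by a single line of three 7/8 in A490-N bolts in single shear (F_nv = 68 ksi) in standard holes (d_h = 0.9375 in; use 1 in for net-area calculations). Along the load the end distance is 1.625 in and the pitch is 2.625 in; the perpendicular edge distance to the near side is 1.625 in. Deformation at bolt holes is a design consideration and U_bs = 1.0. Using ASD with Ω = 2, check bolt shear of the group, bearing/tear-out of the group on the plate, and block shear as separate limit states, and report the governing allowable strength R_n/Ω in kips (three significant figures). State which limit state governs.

32.8 kips (block shear governs)

Bolt shear: A_b = π·0.875²/4 = 0.6013 in²; R_n = 68 × 0.6013 × 3 × 1 = 122.7 kips → 122.7 / 2 = 61.3 kips.
Bearing: edge l_c = 1.156, r_n = 24.28 kips; interior l_c = 1.688, r_n = 35.44 kips; R_n = 24.28 + 2·35.44 = 95.16 kips → 47.6 kips.
Block shear: A_gv = 1.719, A_nv = 1.094, A_nt = 0.2812 in²; R_n = min(0.6F_uA_nv, 0.6F_yA_gv) + U_bs·F_u·A_nt = 65.62 kips → 32.8 kips.
Block shear governs: 32.8 kips.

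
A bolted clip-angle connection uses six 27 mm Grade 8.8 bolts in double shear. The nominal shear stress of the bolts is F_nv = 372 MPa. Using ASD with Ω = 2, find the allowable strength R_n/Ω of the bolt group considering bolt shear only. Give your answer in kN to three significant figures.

A_b = π × 27² / 4 = 572.6 mm².
R_n = F_nv · A_b · n · n_s = 372 × 572.6 × 6 × 2 / 1000 = 2556 kN.
Allowable strength R_n/Ω = 2556 / 2 = 1280 kN.

1280 kN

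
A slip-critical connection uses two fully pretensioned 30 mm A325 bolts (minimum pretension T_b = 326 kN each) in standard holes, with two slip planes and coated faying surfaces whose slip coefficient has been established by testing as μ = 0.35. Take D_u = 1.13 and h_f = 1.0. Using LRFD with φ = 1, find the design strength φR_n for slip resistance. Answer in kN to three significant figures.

R_n = μ · D_u · h_f · T_b · n_s · n_b = 0.35 × 1.13 × 1.0 × 326 × 2 × 2 = 515.7 kN.
Design strength φR_n = 1 × 515.7 = 516 kN.

516 kN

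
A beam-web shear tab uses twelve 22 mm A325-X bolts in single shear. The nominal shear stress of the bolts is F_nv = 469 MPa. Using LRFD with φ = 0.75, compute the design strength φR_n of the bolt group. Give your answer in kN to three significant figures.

A_b = π × 22² / 4 = 380.1 mm².
R_n = F_nv · A_b · n · n_s = 469 × 380.1 × 12 × 1 / 1000 = 2139 kN.
Design strength φR_n = 0.75 × 2139 = 1600 kN.

1600 kN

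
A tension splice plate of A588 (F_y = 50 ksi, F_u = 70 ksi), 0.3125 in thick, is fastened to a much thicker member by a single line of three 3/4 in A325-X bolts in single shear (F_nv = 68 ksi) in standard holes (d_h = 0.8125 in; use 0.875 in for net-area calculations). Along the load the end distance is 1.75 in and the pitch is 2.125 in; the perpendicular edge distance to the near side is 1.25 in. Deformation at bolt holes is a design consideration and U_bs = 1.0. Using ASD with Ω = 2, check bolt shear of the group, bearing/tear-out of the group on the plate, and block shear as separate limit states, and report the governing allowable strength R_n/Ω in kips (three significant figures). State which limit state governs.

33.9 kips (block shear governs)

Bolt shear: A_b = π·0.75²/4 = 0.4418 in²; R_n = 68 × 0.4418 × 3 × 1 = 90.12 kips → 90.12 / 2 = 45.1 kips.
Bearing: edge l_c = 1.344, r_n = 35.27 kips; interior l_c = 1.312, r_n = 34.45 kips; R_n = 35.27 + 2·34.45 = 104.2 kips → 52.1 kips.
Block shear: A_gv = 1.875, A_nv = 1.191, A_nt = 0.2539 in²; R_n = min(0.6F_uA_nv, 0.6F_yA_gv) + U_bs·F_u·A_nt = 67.81 kips → 33.9 kips.
Block shear governs: 33.9 kips.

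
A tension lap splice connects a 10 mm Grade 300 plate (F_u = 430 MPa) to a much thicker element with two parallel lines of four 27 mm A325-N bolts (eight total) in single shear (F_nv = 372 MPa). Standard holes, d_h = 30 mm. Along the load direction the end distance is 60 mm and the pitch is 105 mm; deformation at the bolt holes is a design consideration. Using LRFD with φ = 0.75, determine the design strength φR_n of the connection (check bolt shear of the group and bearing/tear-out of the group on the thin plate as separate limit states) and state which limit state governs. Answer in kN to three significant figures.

1280 kN (bolt shear governs)

Bolt shear: A_b = π·27²/4 = 572.6 mm²; R_n = 372 × 572.6 × 8 × 1 / 1000 = 1704 kN → 0.75 × 1704 = 1280 kN.
Bearing (1.2 l_c t F_u ≤ 2.4 d t F_u): upper limit = 2.4·27·10·430 / 1000 = 278.6 kN.
  Edge l_c = 60 − 30/2 = 45 → r_n = 232.2 kN; interior l_c = 105 − 30 = 75 → r_n = 278.6 kN.
  R_n,bearing = 2·232.2 + 6·278.6 = 2136 kN → 0.75 × 2136 = 1600 kN.
Bolt shear governs: 1280 kN.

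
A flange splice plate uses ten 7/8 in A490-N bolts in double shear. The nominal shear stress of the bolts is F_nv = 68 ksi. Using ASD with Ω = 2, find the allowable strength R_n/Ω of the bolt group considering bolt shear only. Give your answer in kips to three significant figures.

A_b = π × 0.875² / 4 = 0.6013 in².
R_n = F_nv · A_b · n · n_s = 68 × 0.6013 × 10 × 2 = 817.8 kips.
Allowable strength R_n/Ω = 817.8 / 2 = 409 kips.

409 kips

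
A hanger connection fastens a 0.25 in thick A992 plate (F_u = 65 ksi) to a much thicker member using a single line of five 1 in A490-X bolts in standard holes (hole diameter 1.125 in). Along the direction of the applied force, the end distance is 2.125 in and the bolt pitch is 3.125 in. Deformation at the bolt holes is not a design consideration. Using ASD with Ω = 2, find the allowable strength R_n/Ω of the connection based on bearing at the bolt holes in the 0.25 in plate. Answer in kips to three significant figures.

117 kips

Per bolt r_n = 1.5 l_c t F_u ≤ 3.0 d t F_u; upper limit = 3.0 × 1 × 0.25 × 65 = 48.75 kips.
Edge bolt: l_c = 2.125 − 1.125/2 = 1.562 in → 1.5 × 1.562 × 0.25 × 65 = 38.09 → r_n = 38.09 kips.
Interior bolts: l_c = 3.125 − 1.125 = 2 in → 1.5 × 2 × 0.25 × 65 = 48.75 → r_n = 48.75 kips.
R_n = 1 × 38.09 + 4 × 48.75 = 233.1 kips.
Allowable strength R_n/Ω = 233.1 / 2 = 117 kips.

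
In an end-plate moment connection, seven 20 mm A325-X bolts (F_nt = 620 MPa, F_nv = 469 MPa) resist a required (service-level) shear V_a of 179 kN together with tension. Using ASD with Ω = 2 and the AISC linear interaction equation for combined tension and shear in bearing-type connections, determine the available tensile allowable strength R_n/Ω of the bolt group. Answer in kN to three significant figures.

A_b = π·20²/4 = 314.2 mm²; f_rv = 179 × 1000 / (7 × 314.2) = 81.4 MPa.
F'_nt = 1.3 F_nt − (Ω F_nt / F_nv) f_rv = 1.3·620 − (2·620/469)·81.4 = 590.8 MPa, capped at F_nt → F'_nt = 590.8 MPa.
R_n = F'_nt · A_b · n = 590.8 × 314.2 × 7 / 1000 = 1299 kN.
Allowable strength R_n/Ω = 1299 / 2 = 650 kN.

650 kN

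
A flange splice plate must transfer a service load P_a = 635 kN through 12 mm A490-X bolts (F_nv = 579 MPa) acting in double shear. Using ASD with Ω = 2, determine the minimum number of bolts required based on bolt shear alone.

10 bolts

A_b = π·12²/4 = 113.1 mm².
Per-bolt allowable strength R_n/Ω = 579 × 113.1 × 2 / 1000 / 2 = 65.48 kN.
n ≥ 635 / 65.48 = 9.697 → use 10 bolts.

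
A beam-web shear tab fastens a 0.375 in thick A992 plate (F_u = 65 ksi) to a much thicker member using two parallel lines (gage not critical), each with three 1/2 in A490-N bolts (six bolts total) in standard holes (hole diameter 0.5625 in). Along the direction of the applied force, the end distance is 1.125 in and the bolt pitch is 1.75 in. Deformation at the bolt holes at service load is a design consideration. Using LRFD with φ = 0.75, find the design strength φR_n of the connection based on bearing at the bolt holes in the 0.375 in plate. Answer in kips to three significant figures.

125 kips

Per bolt r_n = 1.2 l_c t F_u ≤ 2.4 d t F_u; upper limit = 2.4 × 0.5 × 0.375 × 65 = 29.25 kips.
Edge bolt: l_c = 1.125 − 0.5625/2 = 0.8438 in → 1.2 × 0.8438 × 0.375 × 65 = 24.68 → r_n = 24.68 kips.
Interior bolts: l_c = 1.75 − 0.5625 = 1.188 in → 1.2 × 1.188 × 0.375 × 65 = 34.73 → r_n = 29.25 kips.
R_n = 2 × 24.68 + 4 × 29.25 = 166.4 kips.
Design strength φR_n = 0.75 × 166.4 = 125 kips.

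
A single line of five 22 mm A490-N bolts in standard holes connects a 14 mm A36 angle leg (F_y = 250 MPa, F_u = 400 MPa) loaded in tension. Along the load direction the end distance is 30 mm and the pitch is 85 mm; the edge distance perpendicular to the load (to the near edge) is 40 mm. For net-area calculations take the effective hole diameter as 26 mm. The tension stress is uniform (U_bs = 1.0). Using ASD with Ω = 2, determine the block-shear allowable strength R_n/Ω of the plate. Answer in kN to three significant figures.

464 kN

Shear plane L_v = 30 + 4·85 = 370 mm; A_gv = 370 × 14 = 5180 mm².
A_nv = (370 − 4.5·26) × 14 = 3542 mm².
A_nt = (40 − 0.5·26) × 14 = 378 mm².
0.6 F_u A_nv = 850.1 kN; 0.6 F_y A_gv = 777 kN → shear yielding governs the shear term.
R_n = 777 + 1.0 × 400 × 378 / 1000 = 928.2 kN.
Allowable strength R_n/Ω = 928.2 / 2 = 464 kN.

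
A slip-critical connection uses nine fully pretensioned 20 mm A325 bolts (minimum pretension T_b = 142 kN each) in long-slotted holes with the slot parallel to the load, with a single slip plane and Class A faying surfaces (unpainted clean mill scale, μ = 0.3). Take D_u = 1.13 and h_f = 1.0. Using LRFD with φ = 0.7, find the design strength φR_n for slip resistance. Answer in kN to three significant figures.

303 kN

R_n = μ · D_u · h_f · T_b · n_s · n_b = 0.3 × 1.13 × 1.0 × 142 × 1 × 9 = 433.2 kN.
Design strength φR_n = 0.7 × 433.2 = 303 kN.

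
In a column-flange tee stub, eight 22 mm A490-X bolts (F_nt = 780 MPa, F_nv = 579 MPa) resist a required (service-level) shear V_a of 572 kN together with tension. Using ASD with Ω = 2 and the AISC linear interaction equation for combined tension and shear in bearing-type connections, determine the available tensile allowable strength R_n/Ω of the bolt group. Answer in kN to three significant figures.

771 kN

A_b = π·22²/4 = 380.1 mm²; f_rv = 572 × 1000 / (8 × 380.1) = 188.1 MPa.
F'_nt = 1.3 F_nt − (Ω F_nt / F_nv) f_rv = 1.3·780 − (2·780/579)·188.1 = 507.2 MPa, capped at F_nt → F'_nt = 507.2 MPa.
R_n = F'_nt · A_b · n = 507.2 × 380.1 × 8 / 1000 = 1542 kN.
Allowable strength R_n/Ω = 1542 / 2 = 771 kN.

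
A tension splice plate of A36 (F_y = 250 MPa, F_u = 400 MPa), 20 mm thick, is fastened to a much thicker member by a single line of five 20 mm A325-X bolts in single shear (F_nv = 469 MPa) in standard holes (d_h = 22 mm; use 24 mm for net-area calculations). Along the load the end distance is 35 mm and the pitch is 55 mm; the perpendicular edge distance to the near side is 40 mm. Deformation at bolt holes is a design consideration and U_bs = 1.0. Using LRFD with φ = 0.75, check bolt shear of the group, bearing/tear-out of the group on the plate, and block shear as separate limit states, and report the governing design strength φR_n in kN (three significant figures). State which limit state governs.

553 kN (bolt shear governs)

Bolt shear: A_b = π·20²/4 = 314.2 mm²; R_n = 469 × 314.2 × 5 × 1 / 1000 = 736.7 kN → 0.75 × 736.7 = 553 kN.
Bearing: edge l_c = 24, r_n = 230.4 kN; interior l_c = 33, r_n = 316.8 kN; R_n = 230.4 + 4·316.8 = 1498 kN → 1120 kN.
Block shear: A_gv = 5100, A_nv = 2940, A_nt = 560 mm²; R_n = min(0.6F_uA_nv, 0.6F_yA_gv) + U_bs·F_u·A_nt = 929.6 kN → 697 kN.
Bolt shear governs: 553 kN.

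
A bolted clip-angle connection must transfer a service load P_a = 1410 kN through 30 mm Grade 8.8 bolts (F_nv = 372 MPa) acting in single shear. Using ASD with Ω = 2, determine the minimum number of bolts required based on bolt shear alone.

11 bolts

A_b = π·30²/4 = 706.9 mm².
Per-bolt allowable strength R_n/Ω = 372 × 706.9 × 1 / 1000 / 2 = 131.5 kN.
n ≥ 1410 / 131.5 = 10.72 → use 11 bolts.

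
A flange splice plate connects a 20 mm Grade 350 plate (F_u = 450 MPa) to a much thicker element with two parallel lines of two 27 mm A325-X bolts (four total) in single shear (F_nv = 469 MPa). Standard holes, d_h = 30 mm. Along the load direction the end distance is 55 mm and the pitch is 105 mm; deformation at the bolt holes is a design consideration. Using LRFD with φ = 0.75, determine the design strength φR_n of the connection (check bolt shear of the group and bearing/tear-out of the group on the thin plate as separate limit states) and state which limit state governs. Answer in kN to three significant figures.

806 kN (bolt shear governs)

Bolt shear: A_b = π·27²/4 = 572.6 mm²; R_n = 469 × 572.6 × 4 × 1 / 1000 = 1074 kN → 0.75 × 1074 = 806 kN.
Bearing (1.2 l_c t F_u ≤ 2.4 d t F_u): upper limit = 2.4·27·20·450 / 1000 = 583.2 kN.
  Edge l_c = 55 − 30/2 = 40 → r_n = 432 kN; interior l_c = 105 − 30 = 75 → r_n = 583.2 kN.
  R_n,bearing = 2·432 + 2·583.2 = 2030 kN → 0.75 × 2030 = 1520 kN.
Bolt shear governs: 806 kN.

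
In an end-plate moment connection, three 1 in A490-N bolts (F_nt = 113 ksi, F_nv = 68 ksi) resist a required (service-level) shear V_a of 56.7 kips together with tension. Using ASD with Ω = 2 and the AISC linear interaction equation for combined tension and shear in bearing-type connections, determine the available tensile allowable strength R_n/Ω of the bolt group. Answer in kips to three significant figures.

78.8 kips

A_b = π·1²/4 = 0.7854 in²; f_rv = 56.7 / (3 × 0.7854) = 24.06 ksi.
F'_nt = 1.3 F_nt − (Ω F_nt / F_nv) f_rv = 1.3·113 − (2·113/68)·24.06 = 66.92 ksi, capped at F_nt → F'_nt = 66.92 ksi.
R_n = F'_nt · A_b · n = 66.92 × 0.7854 × 3 = 157.7 kips.
Allowable strength R_n/Ω = 157.7 / 2 = 78.8 kips.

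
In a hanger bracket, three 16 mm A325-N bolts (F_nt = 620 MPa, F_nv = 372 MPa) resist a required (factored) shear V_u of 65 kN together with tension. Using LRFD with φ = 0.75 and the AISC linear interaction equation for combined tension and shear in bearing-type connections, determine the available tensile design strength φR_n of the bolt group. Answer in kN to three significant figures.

A_b = π·16²/4 = 201.1 mm²; f_rv = 65 × 1000 / (3 × 201.1) = 107.8 MPa.
F'_nt = 1.3 F_nt − (F_nt / φF_nv) f_rv = 1.3·620 − (620/(0.75·372))·107.8 = 566.5 MPa, capped at F_nt → F'_nt = 566.5 MPa.
R_n = F'_nt · A_b · n = 566.5 × 201.1 × 3 / 1000 = 341.7 kN.
Design strength φR_n = 0.75 × 341.7 = 256 kN.

256 kN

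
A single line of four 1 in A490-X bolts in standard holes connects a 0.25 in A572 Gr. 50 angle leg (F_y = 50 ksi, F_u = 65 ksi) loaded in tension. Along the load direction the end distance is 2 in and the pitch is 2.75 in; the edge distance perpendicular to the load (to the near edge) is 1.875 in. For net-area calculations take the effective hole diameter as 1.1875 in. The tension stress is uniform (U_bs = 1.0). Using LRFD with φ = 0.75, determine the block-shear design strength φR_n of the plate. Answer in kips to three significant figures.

Shear plane L_v = 2 + 3·2.75 = 10.25 in; A_gv = 10.25 × 0.25 = 2.562 in².
A_nv = (10.25 − 3.5·1.1875) × 0.25 = 1.523 in².
A_nt = (1.875 − 0.5·1.1875) × 0.25 = 0.3203 in².
0.6 F_u A_nv = 59.41 kips; 0.6 F_y A_gv = 76.88 kips → shear rupture governs the shear term.
R_n = 59.41 + 1.0 × 65 × 0.3203 = 80.23 kips.
Design strength φR_n = 0.75 × 80.23 = 60.2 kips.

60.2 kips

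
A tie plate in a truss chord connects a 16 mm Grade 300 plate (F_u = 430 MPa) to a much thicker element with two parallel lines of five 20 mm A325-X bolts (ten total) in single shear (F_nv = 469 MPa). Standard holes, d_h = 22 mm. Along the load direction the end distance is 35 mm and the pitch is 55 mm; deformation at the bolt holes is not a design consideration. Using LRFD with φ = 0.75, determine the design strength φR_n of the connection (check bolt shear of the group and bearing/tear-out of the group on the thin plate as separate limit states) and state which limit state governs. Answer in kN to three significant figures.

1110 kN (bolt shear governs)

Bolt shear: A_b = π·20²/4 = 314.2 mm²; R_n = 469 × 314.2 × 10 × 1 / 1000 = 1473 kN → 0.75 × 1473 = 1110 kN.
Bearing (1.5 l_c t F_u ≤ 3.0 d t F_u): upper limit = 3.0·20·16·430 / 1000 = 412.8 kN.
  Edge l_c = 35 − 22/2 = 24 → r_n = 247.7 kN; interior l_c = 55 − 22 = 33 → r_n = 340.6 kN.
  R_n,bearing = 2·247.7 + 8·340.6 = 3220 kN → 0.75 × 3220 = 2410 kN.
Bolt shear governs: 1110 kN.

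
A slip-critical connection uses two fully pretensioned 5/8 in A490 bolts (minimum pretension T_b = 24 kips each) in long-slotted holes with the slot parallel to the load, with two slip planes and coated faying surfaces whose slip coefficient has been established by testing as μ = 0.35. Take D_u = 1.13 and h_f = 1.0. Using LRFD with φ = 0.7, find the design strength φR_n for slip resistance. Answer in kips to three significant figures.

26.6 kips

R_n = μ · D_u · h_f · T_b · n_s · n_b = 0.35 × 1.13 × 1.0 × 24 × 2 × 2 = 37.97 kips.
Design strength φR_n = 0.7 × 37.97 = 26.6 kips.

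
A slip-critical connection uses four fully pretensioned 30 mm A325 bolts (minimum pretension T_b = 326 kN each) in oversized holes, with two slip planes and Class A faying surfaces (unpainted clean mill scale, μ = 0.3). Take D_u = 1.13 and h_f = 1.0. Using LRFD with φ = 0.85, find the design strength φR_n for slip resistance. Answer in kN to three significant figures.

751 kN

R_n = μ · D_u · h_f · T_b · n_s · n_b = 0.3 × 1.13 × 1.0 × 326 × 2 × 4 = 884.1 kN.
Design strength φR_n = 0.85 × 884.1 = 751 kN.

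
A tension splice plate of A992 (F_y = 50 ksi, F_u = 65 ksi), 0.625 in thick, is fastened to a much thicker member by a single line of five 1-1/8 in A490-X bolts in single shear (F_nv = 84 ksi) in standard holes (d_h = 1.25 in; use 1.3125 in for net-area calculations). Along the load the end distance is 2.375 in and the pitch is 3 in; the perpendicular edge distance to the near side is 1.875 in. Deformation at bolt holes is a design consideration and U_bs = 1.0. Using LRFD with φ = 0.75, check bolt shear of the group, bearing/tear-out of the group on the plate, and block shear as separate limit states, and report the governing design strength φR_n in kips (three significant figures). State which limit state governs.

Bolt shear: A_b = π·1.125²/4 = 0.994 in²; R_n = 84 × 0.994 × 5 × 1 = 417.5 kips → 0.75 × 417.5 = 313 kips.
Bearing: edge l_c = 1.75, r_n = 85.31 kips; interior l_c = 1.75, r_n = 85.31 kips; R_n = 85.31 + 4·85.31 = 426.6 kips → 320 kips.
Block shear: A_gv = 8.984, A_nv = 5.293, A_nt = 0.7617 in²; R_n = min(0.6F_uA_nv, 0.6F_yA_gv) + U_bs·F_u·A_nt = 255.9 kips → 192 kips.
Block shear governs: 192 kips.

192 kips (block shear governs)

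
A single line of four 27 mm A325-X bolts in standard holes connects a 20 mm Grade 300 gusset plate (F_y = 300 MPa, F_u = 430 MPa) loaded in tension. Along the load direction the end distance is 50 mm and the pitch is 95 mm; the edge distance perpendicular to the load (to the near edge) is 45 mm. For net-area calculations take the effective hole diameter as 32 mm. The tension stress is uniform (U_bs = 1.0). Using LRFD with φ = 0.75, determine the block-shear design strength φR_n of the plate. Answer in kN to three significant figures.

1050 kN

Shear plane L_v = 50 + 3·95 = 335 mm; A_gv = 335 × 20 = 6700 mm².
A_nv = (335 − 3.5·32) × 20 = 4460 mm².
A_nt = (45 − 0.5·32) × 20 = 580 mm².
0.6 F_u A_nv = 1151 kN; 0.6 F_y A_gv = 1206 kN → shear rupture governs the shear term.
R_n = 1151 + 1.0 × 430 × 580 / 1000 = 1400 kN.
Design strength φR_n = 0.75 × 1400 = 1050 kN.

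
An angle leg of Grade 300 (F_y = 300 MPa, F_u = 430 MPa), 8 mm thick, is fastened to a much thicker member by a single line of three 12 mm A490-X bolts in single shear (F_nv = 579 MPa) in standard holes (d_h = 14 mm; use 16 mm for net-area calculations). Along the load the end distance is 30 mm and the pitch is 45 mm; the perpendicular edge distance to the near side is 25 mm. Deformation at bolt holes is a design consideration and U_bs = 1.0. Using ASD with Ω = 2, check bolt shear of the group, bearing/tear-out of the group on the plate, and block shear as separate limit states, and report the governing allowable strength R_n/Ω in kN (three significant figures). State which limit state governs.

98.2 kN (bolt shear governs)

Bolt shear: A_b = π·12²/4 = 113.1 mm²; R_n = 579 × 113.1 × 3 × 1 / 1000 = 196.5 kN → 196.5 / 2 = 98.2 kN.
Bearing: edge l_c = 23, r_n = 94.94 kN; interior l_c = 31, r_n = 99.07 kN; R_n = 94.94 + 2·99.07 = 293.1 kN → 147 kN.
Block shear: A_gv = 960, A_nv = 640, A_nt = 136 mm²; R_n = min(0.6F_uA_nv, 0.6F_yA_gv) + U_bs·F_u·A_nt = 223.6 kN → 112 kN.
Bolt shear governs: 98.2 kN.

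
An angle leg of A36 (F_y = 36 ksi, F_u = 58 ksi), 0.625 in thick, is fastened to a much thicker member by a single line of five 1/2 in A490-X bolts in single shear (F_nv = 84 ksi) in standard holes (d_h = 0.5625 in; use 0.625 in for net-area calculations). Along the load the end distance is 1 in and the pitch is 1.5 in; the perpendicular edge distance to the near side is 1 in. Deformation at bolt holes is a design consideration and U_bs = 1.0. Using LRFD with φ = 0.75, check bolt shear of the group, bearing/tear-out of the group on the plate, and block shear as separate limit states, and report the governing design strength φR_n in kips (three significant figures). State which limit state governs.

61.9 kips (bolt shear governs)

Bolt shear: A_b = π·0.5²/4 = 0.1963 in²; R_n = 84 × 0.1963 × 5 × 1 = 82.47 kips → 0.75 × 82.47 = 61.9 kips.
Bearing: edge l_c = 0.7188, r_n = 31.27 kips; interior l_c = 0.9375, r_n = 40.78 kips; R_n = 31.27 + 4·40.78 = 194.4 kips → 146 kips.
Block shear: A_gv = 4.375, A_nv = 2.617, A_nt = 0.4297 in²; R_n = min(0.6F_uA_nv, 0.6F_yA_gv) + U_bs·F_u·A_nt = 116 kips → 87 kips.
Bolt shear governs: 61.9 kips.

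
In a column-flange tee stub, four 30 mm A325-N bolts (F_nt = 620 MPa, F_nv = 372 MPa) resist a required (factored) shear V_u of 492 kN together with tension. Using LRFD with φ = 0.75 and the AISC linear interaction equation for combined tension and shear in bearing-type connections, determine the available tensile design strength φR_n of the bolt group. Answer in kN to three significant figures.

A_b = π·30²/4 = 706.9 mm²; f_rv = 492 × 1000 / (4 × 706.9) = 174 MPa.
F'_nt = 1.3 F_nt − (F_nt / φF_nv) f_rv = 1.3·620 − (620/(0.75·372))·174 = 419.3 MPa, capped at F_nt → F'_nt = 419.3 MPa.
R_n = F'_nt · A_b · n = 419.3 × 706.9 × 4 / 1000 = 1186 kN.
Design strength φR_n = 0.75 × 1186 = 889 kN.

889 kN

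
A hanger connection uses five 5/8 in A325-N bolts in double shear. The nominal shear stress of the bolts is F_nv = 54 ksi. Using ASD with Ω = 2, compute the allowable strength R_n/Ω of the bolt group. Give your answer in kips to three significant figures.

A_b = π × 0.625² / 4 = 0.3068 in².
R_n = F_nv · A_b · n · n_s = 54 × 0.3068 × 5 × 2 = 165.7 kips.
Allowable strength R_n/Ω = 165.7 / 2 = 82.8 kips.

82.8 kips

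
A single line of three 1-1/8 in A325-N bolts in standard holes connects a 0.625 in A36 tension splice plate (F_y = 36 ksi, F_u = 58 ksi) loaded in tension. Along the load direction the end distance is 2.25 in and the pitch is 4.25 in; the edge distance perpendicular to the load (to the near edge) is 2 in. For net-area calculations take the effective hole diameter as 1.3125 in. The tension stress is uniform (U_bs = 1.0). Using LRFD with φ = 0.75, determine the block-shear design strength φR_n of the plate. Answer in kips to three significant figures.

145 kips

Shear plane L_v = 2.25 + 2·4.25 = 10.75 in; A_gv = 10.75 × 0.625 = 6.719 in².
A_nv = (10.75 − 2.5·1.3125) × 0.625 = 4.668 in².
A_nt = (2 − 0.5·1.3125) × 0.625 = 0.8398 in².
0.6 F_u A_nv = 162.4 kips; 0.6 F_y A_gv = 145.1 kips → shear yielding governs the shear term.
R_n = 145.1 + 1.0 × 58 × 0.8398 = 193.8 kips.
Design strength φR_n = 0.75 × 193.8 = 145 kips.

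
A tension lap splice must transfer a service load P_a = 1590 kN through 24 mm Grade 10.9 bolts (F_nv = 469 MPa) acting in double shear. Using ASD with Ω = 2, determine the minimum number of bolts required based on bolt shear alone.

A_b = π·24²/4 = 452.4 mm².
Per-bolt allowable strength R_n/Ω = 469 × 452.4 × 2 / 1000 / 2 = 212.2 kN.
n ≥ 1590 / 212.2 = 7.494 → use 8 bolts.

8 bolts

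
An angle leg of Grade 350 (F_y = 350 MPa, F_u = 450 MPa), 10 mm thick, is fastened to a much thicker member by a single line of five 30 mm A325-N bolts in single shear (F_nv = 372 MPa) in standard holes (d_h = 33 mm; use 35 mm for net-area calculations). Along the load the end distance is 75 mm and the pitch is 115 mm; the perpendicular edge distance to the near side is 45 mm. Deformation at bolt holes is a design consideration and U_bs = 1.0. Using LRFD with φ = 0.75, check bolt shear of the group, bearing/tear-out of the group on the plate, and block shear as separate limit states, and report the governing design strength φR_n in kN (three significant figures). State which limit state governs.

Bolt shear: A_b = π·30²/4 = 706.9 mm²; R_n = 372 × 706.9 × 5 × 1 / 1000 = 1315 kN → 0.75 × 1315 = 986 kN.
Bearing: edge l_c = 58.5, r_n = 315.9 kN; interior l_c = 82, r_n = 324 kN; R_n = 315.9 + 4·324 = 1612 kN → 1210 kN.
Block shear: A_gv = 5350, A_nv = 3775, A_nt = 275 mm²; R_n = min(0.6F_uA_nv, 0.6F_yA_gv) + U_bs·F_u·A_nt = 1143 kN → 857 kN.
Block shear governs: 857 kN.

857 kN (block shear governs)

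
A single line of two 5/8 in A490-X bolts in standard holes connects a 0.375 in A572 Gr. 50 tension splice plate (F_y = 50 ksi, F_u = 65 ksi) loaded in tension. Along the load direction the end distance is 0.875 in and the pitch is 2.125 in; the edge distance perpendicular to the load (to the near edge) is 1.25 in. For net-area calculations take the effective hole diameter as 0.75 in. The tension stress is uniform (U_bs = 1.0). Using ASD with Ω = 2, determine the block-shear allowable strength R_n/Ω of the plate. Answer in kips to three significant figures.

Shear plane L_v = 0.875 + 1·2.125 = 3 in; A_gv = 3 × 0.375 = 1.125 in².
A_nv = (3 − 1.5·0.75) × 0.375 = 0.7031 in².
A_nt = (1.25 − 0.5·0.75) × 0.375 = 0.3281 in².
0.6 F_u A_nv = 27.42 kips; 0.6 F_y A_gv = 33.75 kips → shear rupture governs the shear term.
R_n = 27.42 + 1.0 × 65 × 0.3281 = 48.75 kips.
Allowable strength R_n/Ω = 48.75 / 2 = 24.4 kips.

24.4 kips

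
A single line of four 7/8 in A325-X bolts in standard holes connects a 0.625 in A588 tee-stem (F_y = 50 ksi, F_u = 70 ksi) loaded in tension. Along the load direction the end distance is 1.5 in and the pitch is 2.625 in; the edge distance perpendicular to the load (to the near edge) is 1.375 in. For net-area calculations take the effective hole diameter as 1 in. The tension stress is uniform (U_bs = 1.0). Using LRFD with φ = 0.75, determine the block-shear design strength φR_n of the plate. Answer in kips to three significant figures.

144 kips

Shear plane L_v = 1.5 + 3·2.625 = 9.375 in; A_gv = 9.375 × 0.625 = 5.859 in².
A_nv = (9.375 − 3.5·1) × 0.625 = 3.672 in².
A_nt = (1.375 − 0.5·1) × 0.625 = 0.5469 in².
0.6 F_u A_nv = 154.2 kips; 0.6 F_y A_gv = 175.8 kips → shear rupture governs the shear term.
R_n = 154.2 + 1.0 × 70 × 0.5469 = 192.5 kips.
Design strength φR_n = 0.75 × 192.5 = 144 kips.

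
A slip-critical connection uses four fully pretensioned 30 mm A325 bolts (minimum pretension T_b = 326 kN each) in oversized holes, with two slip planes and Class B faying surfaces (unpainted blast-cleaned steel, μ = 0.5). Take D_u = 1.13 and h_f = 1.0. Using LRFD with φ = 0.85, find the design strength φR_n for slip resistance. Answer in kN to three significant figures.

1250 kN

R_n = μ · D_u · h_f · T_b · n_s · n_b = 0.5 × 1.13 × 1.0 × 326 × 2 × 4 = 1474 kN.
Design strength φR_n = 0.85 × 1474 = 1250 kN.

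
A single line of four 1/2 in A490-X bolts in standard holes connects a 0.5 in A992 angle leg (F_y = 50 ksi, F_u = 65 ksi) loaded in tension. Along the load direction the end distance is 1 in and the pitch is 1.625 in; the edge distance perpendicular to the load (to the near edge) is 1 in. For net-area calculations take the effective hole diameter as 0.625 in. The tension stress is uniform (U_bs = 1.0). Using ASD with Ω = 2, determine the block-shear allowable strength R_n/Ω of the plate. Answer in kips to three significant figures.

47.1 kips

Shear plane L_v = 1 + 3·1.625 = 5.875 in; A_gv = 5.875 × 0.5 = 2.938 in².
A_nv = (5.875 − 3.5·0.625) × 0.5 = 1.844 in².
A_nt = (1 − 0.5·0.625) × 0.5 = 0.3438 in².
0.6 F_u A_nv = 71.91 kips; 0.6 F_y A_gv = 88.12 kips → shear rupture governs the shear term.
R_n = 71.91 + 1.0 × 65 × 0.3438 = 94.25 kips.
Allowable strength R_n/Ω = 94.25 / 2 = 47.1 kips.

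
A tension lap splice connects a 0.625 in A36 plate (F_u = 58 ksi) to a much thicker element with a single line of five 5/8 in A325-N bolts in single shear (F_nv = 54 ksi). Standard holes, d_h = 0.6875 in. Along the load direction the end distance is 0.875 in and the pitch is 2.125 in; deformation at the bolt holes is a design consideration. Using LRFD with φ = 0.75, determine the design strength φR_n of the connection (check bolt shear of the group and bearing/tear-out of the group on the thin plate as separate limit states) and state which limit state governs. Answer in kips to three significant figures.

Bolt shear: A_b = π·0.625²/4 = 0.3068 in²; R_n = 54 × 0.3068 × 5 × 1 = 82.83 kips → 0.75 × 82.83 = 62.1 kips.
Bearing (1.2 l_c t F_u ≤ 2.4 d t F_u): upper limit = 2.4·0.625·0.625·58 = 54.38 kips.
  Edge l_c = 0.875 − 0.6875/2 = 0.5312 → r_n = 23.11 kips; interior l_c = 2.125 − 0.6875 = 1.438 → r_n = 54.38 kips.
  R_n,bearing = 1·23.11 + 4·54.38 = 240.6 kips → 0.75 × 240.6 = 180 kips.
Bolt shear governs: 62.1 kips.

62.1 kips (bolt shear governs)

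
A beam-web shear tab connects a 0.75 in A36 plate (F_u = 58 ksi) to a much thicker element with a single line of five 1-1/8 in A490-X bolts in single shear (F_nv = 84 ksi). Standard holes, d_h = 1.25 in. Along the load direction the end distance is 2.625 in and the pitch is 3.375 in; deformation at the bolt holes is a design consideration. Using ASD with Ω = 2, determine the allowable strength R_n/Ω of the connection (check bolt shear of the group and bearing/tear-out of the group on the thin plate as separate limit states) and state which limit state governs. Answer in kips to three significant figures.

Bolt shear: A_b = π·1.125²/4 = 0.994 in²; R_n = 84 × 0.994 × 5 × 1 = 417.5 kips → 417.5 / 2 = 209 kips.
Bearing (1.2 l_c t F_u ≤ 2.4 d t F_u): upper limit = 2.4·1.125·0.75·58 = 117.4 kips.
  Edge l_c = 2.625 − 1.25/2 = 2 → r_n = 104.4 kips; interior l_c = 3.375 − 1.25 = 2.125 → r_n = 110.9 kips.
  R_n,bearing = 1·104.4 + 4·110.9 = 548.1 kips → 548.1 / 2 = 274 kips.
Bolt shear governs: 209 kips.

209 kips (bolt shear governs)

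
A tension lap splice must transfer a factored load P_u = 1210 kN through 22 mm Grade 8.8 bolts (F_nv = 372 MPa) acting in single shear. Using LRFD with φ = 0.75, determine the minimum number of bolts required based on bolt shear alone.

12 bolts

A_b = π·22²/4 = 380.1 mm².
Per-bolt design strength φR_n = 0.75 × 372 × 380.1 × 1 / 1000 = 106.1 kN.
n ≥ 1210 / 106.1 = 11.41 → use 12 bolts.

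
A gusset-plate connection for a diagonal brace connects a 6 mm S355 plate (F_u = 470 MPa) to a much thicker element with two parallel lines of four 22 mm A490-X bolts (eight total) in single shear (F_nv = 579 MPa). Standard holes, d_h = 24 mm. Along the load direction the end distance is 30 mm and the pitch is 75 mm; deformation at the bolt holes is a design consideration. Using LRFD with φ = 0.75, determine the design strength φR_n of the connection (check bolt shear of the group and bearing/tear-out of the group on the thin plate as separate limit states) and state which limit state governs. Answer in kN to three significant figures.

Bolt shear: A_b = π·22²/4 = 380.1 mm²; R_n = 579 × 380.1 × 8 × 1 / 1000 = 1761 kN → 0.75 × 1761 = 1320 kN.
Bearing (1.2 l_c t F_u ≤ 2.4 d t F_u): upper limit = 2.4·22·6·470 / 1000 = 148.9 kN.
  Edge l_c = 30 − 24/2 = 18 → r_n = 60.91 kN; interior l_c = 75 − 24 = 51 → r_n = 148.9 kN.
  R_n,bearing = 2·60.91 + 6·148.9 = 1015 kN → 0.75 × 1015 = 761 kN.
Bearing governs: 761 kN.

761 kN (bearing governs)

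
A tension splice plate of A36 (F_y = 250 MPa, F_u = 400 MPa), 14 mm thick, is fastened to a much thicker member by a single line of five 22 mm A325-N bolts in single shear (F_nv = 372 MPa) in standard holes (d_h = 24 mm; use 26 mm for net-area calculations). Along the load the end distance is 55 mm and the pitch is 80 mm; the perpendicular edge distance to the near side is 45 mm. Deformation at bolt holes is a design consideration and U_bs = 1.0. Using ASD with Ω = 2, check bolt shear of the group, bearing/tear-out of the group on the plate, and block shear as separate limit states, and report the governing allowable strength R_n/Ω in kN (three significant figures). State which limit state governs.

Bolt shear: A_b = π·22²/4 = 380.1 mm²; R_n = 372 × 380.1 × 5 × 1 / 1000 = 707 kN → 707 / 2 = 354 kN.
Bearing: edge l_c = 43, r_n = 289 kN; interior l_c = 56, r_n = 295.7 kN; R_n = 289 + 4·295.7 = 1472 kN → 736 kN.
Block shear: A_gv = 5250, A_nv = 3612, A_nt = 448 mm²; R_n = min(0.6F_uA_nv, 0.6F_yA_gv) + U_bs·F_u·A_nt = 966.7 kN → 483 kN.
Bolt shear governs: 354 kN.

354 kN (bolt shear governs)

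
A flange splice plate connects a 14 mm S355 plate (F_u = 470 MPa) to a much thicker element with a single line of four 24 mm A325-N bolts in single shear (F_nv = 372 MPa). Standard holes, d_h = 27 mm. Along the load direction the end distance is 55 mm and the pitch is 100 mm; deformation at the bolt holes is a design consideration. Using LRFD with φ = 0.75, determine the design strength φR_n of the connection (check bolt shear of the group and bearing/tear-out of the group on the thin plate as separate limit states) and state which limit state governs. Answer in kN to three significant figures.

Bolt shear: A_b = π·24²/4 = 452.4 mm²; R_n = 372 × 452.4 × 4 × 1 / 1000 = 673.2 kN → 0.75 × 673.2 = 505 kN.
Bearing (1.2 l_c t F_u ≤ 2.4 d t F_u): upper limit = 2.4·24·14·470 / 1000 = 379 kN.
  Edge l_c = 55 − 27/2 = 41.5 → r_n = 327.7 kN; interior l_c = 100 − 27 = 73 → r_n = 379 kN.
  R_n,bearing = 1·327.7 + 3·379 = 1465 kN → 0.75 × 1465 = 1100 kN.
Bolt shear governs: 505 kN.

505 kN (bolt shear governs)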